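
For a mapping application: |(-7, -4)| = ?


|u| = sqrt((-7)^2 + (-4)^2) = sqrt(65) = 8.0623

8.0623


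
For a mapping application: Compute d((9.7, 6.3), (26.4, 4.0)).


dx=16.7, dy=-2.3
d^2 = 16.7^2 + (-2.3)^2 = 284.18
d = sqrt(284.18) = 16.8576

16.8576


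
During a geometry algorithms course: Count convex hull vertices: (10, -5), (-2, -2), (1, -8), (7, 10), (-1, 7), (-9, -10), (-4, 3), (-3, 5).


Convex hull vertices (CCW): (-9, -10), (1, -8), (10, -5), (7, 10), (-1, 7), (-3, 5), (-4, 3)
Count = 7

7


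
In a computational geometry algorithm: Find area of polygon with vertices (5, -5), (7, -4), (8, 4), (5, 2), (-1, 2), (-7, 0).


Shoelace sum: (5*(-4) - 7*(-5)) + (7*4 - 8*(-4)) + (8*2 - 5*4) + (5*2 - (-1)*2) + ((-1)*0 - (-7)*2) + ((-7)*(-5) - 5*0)
= 132
Area = |132|/2 = 66

66


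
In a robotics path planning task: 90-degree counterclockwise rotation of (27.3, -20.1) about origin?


90° CCW: (x,y) -> (-y, x)
(27.3,-20.1) -> (20.1, 27.3)

(20.1, 27.3)


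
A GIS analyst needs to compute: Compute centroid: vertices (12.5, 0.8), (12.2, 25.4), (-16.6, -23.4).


Centroid = ((x_A+x_B+x_C)/3, (y_A+y_B+y_C)/3)
= ((12.5+12.2+(-16.6))/3, (0.8+25.4+(-23.4))/3)
= (2.7, 0.9333)

(2.7, 0.9333)


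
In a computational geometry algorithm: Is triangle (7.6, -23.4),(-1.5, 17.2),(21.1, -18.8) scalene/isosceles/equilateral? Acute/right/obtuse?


Side lengths squared: AB^2=1731.17, BC^2=1806.76, CA^2=203.41
Sorted: [203.41, 1731.17, 1806.76]
By sides: Scalene, By angles: Acute

Scalene, Acute


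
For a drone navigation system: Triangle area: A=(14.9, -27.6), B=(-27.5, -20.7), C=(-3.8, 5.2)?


Area = |x_A(y_B-y_C) + x_B(y_C-y_A) + x_C(y_A-y_B)|/2
= |(-385.91) + (-902) + 26.22|/2
= 1261.69/2 = 630.845

630.845


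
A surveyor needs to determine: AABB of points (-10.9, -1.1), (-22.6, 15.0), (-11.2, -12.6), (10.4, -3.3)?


x range: [-22.6, 10.4]
y range: [-12.6, 15]
Bounding box: (-22.6,-12.6) to (10.4,15)

(-22.6,-12.6) to (10.4,15)


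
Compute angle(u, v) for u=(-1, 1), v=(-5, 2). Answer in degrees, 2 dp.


u.v = 7, |u| = sqrt(2) = 1.4142, |v| = sqrt(29) = 5.3852
cos(theta) = u.v/(|u||v|) = 7/sqrt(58) = 0.919145
theta = acos(0.919145) = 23.2 degrees

23.2 degrees


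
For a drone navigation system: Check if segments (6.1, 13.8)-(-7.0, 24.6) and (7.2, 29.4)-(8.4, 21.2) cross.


Cross products: d1=-27.74, d2=-122.2, d3=-216.24, d4=-121.78
d1*d2 < 0 and d3*d4 < 0? no

No, they don't intersect


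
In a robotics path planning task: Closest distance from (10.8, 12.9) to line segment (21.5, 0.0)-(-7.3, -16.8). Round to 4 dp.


Project P onto AB: t = 0.0823 (clamped to [0,1])
Closest point on segment: (19.1311, -1.3819)
Distance: 16.5342

16.5342


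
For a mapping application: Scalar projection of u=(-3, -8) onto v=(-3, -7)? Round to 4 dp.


u.v = 65, |v| = sqrt(58) = 7.6158
Scalar projection = u.v / |v| = 65 / sqrt(58) = 8.5349

8.5349


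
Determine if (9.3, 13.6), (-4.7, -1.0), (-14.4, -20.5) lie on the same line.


Cross product: ((-4.7)-9.3)*((-20.5)-13.6) - ((-1)-13.6)*((-14.4)-9.3)
= 131.38

No, not collinear


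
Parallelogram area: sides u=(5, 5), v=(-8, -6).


|u x v| = |5*(-6) - 5*(-8)|
= |(-30) - (-40)| = 10

10


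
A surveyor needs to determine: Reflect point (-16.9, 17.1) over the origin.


Reflection over origin: (x,y) -> (-x,-y)
(-16.9, 17.1) -> (16.9, -17.1)

(16.9, -17.1)


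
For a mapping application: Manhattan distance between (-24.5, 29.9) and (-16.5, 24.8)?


|(-24.5)-(-16.5)| + |29.9-24.8| = 8 + 5.1 = 13.1

13.1


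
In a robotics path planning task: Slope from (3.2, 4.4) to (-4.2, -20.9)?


slope = (y2-y1)/(x2-x1) = ((-20.9)-4.4)/((-4.2)-3.2) = (-25.3)/(-7.4) = 3.4189

3.4189


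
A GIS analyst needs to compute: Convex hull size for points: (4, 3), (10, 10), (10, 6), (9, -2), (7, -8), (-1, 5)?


Convex hull vertices (CCW): (-1, 5), (7, -8), (9, -2), (10, 6), (10, 10)
Count = 5

5


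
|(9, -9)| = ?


|u| = sqrt(9^2 + (-9)^2) = sqrt(162) = 12.7279

12.7279


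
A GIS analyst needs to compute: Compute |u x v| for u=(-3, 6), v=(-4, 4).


|u x v| = |(-3)*4 - 6*(-4)|
= |(-12) - (-24)| = 12

12


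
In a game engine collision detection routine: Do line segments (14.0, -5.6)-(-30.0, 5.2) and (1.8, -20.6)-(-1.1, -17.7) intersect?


Cross products: d1=-78.88, d2=17.4, d3=791.76, d4=695.48
d1*d2 < 0 and d3*d4 < 0? no

No, they don't intersect


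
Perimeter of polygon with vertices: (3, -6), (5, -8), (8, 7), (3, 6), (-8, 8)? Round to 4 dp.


Sides: (3, -6)->(5, -8): sqrt(8) = 2.828427, (5, -8)->(8, 7): sqrt(234) = 15.297059, (8, 7)->(3, 6): sqrt(26) = 5.09902, (3, 6)->(-8, 8): sqrt(125) = 11.18034, (-8, 8)->(3, -6): sqrt(317) = 17.804494
Sum = 52.20934
Perimeter = 52.2093

52.2093


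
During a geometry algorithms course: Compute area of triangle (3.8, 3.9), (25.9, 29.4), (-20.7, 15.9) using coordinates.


Area = |x_A(y_B-y_C) + x_B(y_C-y_A) + x_C(y_A-y_B)|/2
= |51.3 + 310.8 + 527.85|/2
= 889.95/2 = 444.975

444.975


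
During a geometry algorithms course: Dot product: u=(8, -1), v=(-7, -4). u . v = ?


u . v = u_x*v_x + u_y*v_y = 8*(-7) + (-1)*(-4)
= (-56) + 4 = -52

-52


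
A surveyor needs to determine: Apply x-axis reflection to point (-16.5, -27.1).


Reflection over x-axis: (x,y) -> (x,-y)
(-16.5, -27.1) -> (-16.5, 27.1)

(-16.5, 27.1)


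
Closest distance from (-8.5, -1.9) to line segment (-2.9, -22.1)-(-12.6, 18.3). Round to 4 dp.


Project P onto AB: t = 0.5042 (clamped to [0,1])
Closest point on segment: (-7.7909, -1.7297)
Distance: 0.7293

0.7293


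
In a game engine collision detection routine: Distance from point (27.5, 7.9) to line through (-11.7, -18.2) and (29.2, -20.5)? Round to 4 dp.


|cross product| = 1157.65
|line direction| = sqrt(1678.1) = 40.9646
Distance = 1157.65/sqrt(1678.1) = 28.2598

28.2598


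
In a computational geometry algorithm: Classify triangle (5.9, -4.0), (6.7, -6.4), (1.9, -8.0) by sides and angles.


Side lengths squared: AB^2=6.4, BC^2=25.6, CA^2=32
Sorted: [6.4, 25.6, 32]
By sides: Scalene, By angles: Right

Scalene, Right


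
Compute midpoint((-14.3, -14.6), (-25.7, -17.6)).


M = (((-14.3)+(-25.7))/2, ((-14.6)+(-17.6))/2)
= (-20, -16.1)

(-20, -16.1)


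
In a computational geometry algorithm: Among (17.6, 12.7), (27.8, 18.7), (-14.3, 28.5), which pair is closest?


d(P0,P1) = 11.8338, d(P0,P2) = 35.5985, d(P1,P2) = 43.2256
Closest: P0 and P1

Closest pair: (17.6, 12.7) and (27.8, 18.7), distance = 11.8338


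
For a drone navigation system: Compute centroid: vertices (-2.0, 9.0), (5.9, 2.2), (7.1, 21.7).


Centroid = ((x_A+x_B+x_C)/3, (y_A+y_B+y_C)/3)
= (((-2)+5.9+7.1)/3, (9+2.2+21.7)/3)
= (3.6667, 10.9667)

(3.6667, 10.9667)


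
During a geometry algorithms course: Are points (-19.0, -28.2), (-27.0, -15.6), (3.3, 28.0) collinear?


Cross product: ((-27)-(-19))*(28-(-28.2)) - ((-15.6)-(-28.2))*(3.3-(-19))
= -730.58

No, not collinear


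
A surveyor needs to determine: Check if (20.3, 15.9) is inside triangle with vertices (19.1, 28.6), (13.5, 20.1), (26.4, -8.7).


Cross products: AB x AP = 81.32, BC x BP = 141.66, CA x CP = 47.95
All same sign? yes

Yes, inside


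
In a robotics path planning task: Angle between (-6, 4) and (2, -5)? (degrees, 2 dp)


u.v = -32, |u| = sqrt(52) = 7.2111, |v| = sqrt(29) = 5.3852
cos(theta) = u.v/(|u||v|) = -32/sqrt(1508) = -0.824042
theta = acos(-0.824042) = 145.49 degrees

145.49 degrees


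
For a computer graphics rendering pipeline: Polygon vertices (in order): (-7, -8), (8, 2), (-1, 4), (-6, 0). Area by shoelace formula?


Shoelace sum: ((-7)*2 - 8*(-8)) + (8*4 - (-1)*2) + ((-1)*0 - (-6)*4) + ((-6)*(-8) - (-7)*0)
= 156
Area = |156|/2 = 78

78


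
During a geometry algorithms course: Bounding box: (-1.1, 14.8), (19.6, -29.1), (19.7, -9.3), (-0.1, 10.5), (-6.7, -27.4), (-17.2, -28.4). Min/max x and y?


x range: [-17.2, 19.7]
y range: [-29.1, 14.8]
Bounding box: (-17.2,-29.1) to (19.7,14.8)

(-17.2,-29.1) to (19.7,14.8)


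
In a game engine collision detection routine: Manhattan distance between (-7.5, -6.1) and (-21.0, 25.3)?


|(-7.5)-(-21)| + |(-6.1)-25.3| = 13.5 + 31.4 = 44.9

44.9


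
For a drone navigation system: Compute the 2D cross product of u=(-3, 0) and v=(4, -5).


u x v = u_x*v_y - u_y*v_x = (-3)*(-5) - 0*4
= 15 - 0 = 15

15


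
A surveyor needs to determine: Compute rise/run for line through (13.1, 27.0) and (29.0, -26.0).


slope = (y2-y1)/(x2-x1) = ((-26)-27)/(29-13.1) = (-53)/15.9 = -3.3333

-3.3333


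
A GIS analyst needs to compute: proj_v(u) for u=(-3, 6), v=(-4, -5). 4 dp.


u.v = -18, |v| = sqrt(41) = 6.4031
Scalar projection = u.v / |v| = -18 / sqrt(41) = -2.8111

-2.8111


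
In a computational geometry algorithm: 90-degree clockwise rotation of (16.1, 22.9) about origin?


90° CW: (x,y) -> (y, -x)
(16.1,22.9) -> (22.9, -16.1)

(22.9, -16.1)


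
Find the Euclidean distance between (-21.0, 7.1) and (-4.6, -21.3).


dx=16.4, dy=-28.4
d^2 = 16.4^2 + (-28.4)^2 = 1075.52
d = sqrt(1075.52) = 32.7951

32.7951


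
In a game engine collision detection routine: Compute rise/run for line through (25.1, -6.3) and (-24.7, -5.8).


slope = (y2-y1)/(x2-x1) = ((-5.8)-(-6.3))/((-24.7)-25.1) = 0.5/(-49.8) = -0.01

-0.01


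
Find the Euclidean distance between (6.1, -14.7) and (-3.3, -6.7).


dx=-9.4, dy=8
d^2 = (-9.4)^2 + 8^2 = 152.36
d = sqrt(152.36) = 12.3434

12.3434


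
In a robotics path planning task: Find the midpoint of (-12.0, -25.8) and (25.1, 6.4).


M = (((-12)+25.1)/2, ((-25.8)+6.4)/2)
= (6.55, -9.7)

(6.55, -9.7)


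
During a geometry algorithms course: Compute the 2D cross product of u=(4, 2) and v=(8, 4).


u x v = u_x*v_y - u_y*v_x = 4*4 - 2*8
= 16 - 16 = 0

0


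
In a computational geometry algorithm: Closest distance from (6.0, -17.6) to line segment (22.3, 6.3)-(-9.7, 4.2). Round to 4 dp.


Project P onto AB: t = 0.556 (clamped to [0,1])
Closest point on segment: (4.5082, 5.1324)
Distance: 22.7813

22.7813


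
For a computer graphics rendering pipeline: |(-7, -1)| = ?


|u| = sqrt((-7)^2 + (-1)^2) = sqrt(50) = 7.0711

7.0711


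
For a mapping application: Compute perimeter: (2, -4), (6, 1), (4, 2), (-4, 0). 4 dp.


Sides: (2, -4)->(6, 1): sqrt(41) = 6.403124, (6, 1)->(4, 2): sqrt(5) = 2.236068, (4, 2)->(-4, 0): sqrt(68) = 8.246211, (-4, 0)->(2, -4): sqrt(52) = 7.211103
Sum = 24.096506
Perimeter = 24.0965

24.0965


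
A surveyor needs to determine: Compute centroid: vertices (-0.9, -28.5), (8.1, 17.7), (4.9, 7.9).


Centroid = ((x_A+x_B+x_C)/3, (y_A+y_B+y_C)/3)
= (((-0.9)+8.1+4.9)/3, ((-28.5)+17.7+7.9)/3)
= (4.0333, -0.9667)

(4.0333, -0.9667)


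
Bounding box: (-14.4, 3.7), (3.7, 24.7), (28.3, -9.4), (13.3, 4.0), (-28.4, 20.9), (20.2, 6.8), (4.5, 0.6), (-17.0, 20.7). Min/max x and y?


x range: [-28.4, 28.3]
y range: [-9.4, 24.7]
Bounding box: (-28.4,-9.4) to (28.3,24.7)

(-28.4,-9.4) to (28.3,24.7)


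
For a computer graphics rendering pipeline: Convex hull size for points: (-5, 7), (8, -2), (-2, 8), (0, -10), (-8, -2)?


Convex hull vertices (CCW): (-8, -2), (0, -10), (8, -2), (-2, 8), (-5, 7)
Count = 5

5


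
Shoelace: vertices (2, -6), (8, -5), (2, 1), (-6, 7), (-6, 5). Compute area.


Shoelace sum: (2*(-5) - 8*(-6)) + (8*1 - 2*(-5)) + (2*7 - (-6)*1) + ((-6)*5 - (-6)*7) + ((-6)*(-6) - 2*5)
= 114
Area = |114|/2 = 57

57


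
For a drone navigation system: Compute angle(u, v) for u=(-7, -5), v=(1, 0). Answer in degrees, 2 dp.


u.v = -7, |u| = sqrt(74) = 8.6023, |v| = sqrt(1) = 1
cos(theta) = u.v/(|u||v|) = -7/sqrt(74) = -0.813733
theta = acos(-0.813733) = 144.46 degrees

144.46 degrees


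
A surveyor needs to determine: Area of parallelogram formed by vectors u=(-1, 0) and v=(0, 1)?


|u x v| = |(-1)*1 - 0*0|
= |(-1) - 0| = 1

1


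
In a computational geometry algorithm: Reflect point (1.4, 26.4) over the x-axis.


Reflection over x-axis: (x,y) -> (x,-y)
(1.4, 26.4) -> (1.4, -26.4)

(1.4, -26.4)


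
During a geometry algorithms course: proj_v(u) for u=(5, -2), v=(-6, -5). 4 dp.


u.v = -20, |v| = sqrt(61) = 7.8102
Scalar projection = u.v / |v| = -20 / sqrt(61) = -2.5607

-2.5607


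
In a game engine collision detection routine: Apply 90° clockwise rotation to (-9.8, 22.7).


90° CW: (x,y) -> (y, -x)
(-9.8,22.7) -> (22.7, 9.8)

(22.7, 9.8)


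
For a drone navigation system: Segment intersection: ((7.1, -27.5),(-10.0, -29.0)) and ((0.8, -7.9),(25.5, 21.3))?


Cross products: d1=-668.08, d2=-205.81, d3=-344.61, d4=-806.88
d1*d2 < 0 and d3*d4 < 0? no

No, they don't intersect


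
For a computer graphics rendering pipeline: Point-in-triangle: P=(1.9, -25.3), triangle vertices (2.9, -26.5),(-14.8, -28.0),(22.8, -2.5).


Cross products: AB x AP = -22.74, BC x BP = -324.33, CA x CP = -47.88
All same sign? yes

Yes, inside


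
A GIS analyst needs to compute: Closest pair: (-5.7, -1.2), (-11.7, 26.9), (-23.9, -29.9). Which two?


d(P0,P1) = 28.7334, d(P0,P2) = 33.9843, d(P1,P2) = 58.0954
Closest: P0 and P1

Closest pair: (-5.7, -1.2) and (-11.7, 26.9), distance = 28.7334


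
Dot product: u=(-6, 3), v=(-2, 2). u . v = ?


u . v = u_x*v_x + u_y*v_y = (-6)*(-2) + 3*2
= 12 + 6 = 18

18


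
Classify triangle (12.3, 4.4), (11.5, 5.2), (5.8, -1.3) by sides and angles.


Side lengths squared: AB^2=1.28, BC^2=74.74, CA^2=74.74
Sorted: [1.28, 74.74, 74.74]
By sides: Isosceles, By angles: Acute

Isosceles, Acute


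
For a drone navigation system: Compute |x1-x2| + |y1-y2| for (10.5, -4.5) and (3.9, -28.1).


|10.5-3.9| + |(-4.5)-(-28.1)| = 6.6 + 23.6 = 30.2

30.2


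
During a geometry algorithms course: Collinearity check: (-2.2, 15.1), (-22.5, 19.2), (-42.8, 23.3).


Cross product: ((-22.5)-(-2.2))*(23.3-15.1) - (19.2-15.1)*((-42.8)-(-2.2))
= 0

Yes, collinear


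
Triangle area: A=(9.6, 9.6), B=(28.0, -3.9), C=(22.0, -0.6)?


Area = |x_A(y_B-y_C) + x_B(y_C-y_A) + x_C(y_A-y_B)|/2
= |(-31.68) + (-285.6) + 297|/2
= 20.28/2 = 10.14

10.14


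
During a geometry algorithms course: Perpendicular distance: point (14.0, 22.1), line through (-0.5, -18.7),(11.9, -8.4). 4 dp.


|cross product| = 356.57
|line direction| = sqrt(259.85) = 16.1199
Distance = 356.57/sqrt(259.85) = 22.1199

22.1199


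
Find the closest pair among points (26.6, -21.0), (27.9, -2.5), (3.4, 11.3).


d(P0,P1) = 18.5456, d(P0,P2) = 39.7685, d(P1,P2) = 28.1192
Closest: P0 and P1

Closest pair: (26.6, -21.0) and (27.9, -2.5), distance = 18.5456


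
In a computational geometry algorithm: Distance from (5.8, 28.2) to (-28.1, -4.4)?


dx=-33.9, dy=-32.6
d^2 = (-33.9)^2 + (-32.6)^2 = 2211.97
d = sqrt(2211.97) = 47.0316

47.0316


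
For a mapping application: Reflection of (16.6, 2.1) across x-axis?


Reflection over x-axis: (x,y) -> (x,-y)
(16.6, 2.1) -> (16.6, -2.1)

(16.6, -2.1)


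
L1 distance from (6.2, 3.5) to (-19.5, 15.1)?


|6.2-(-19.5)| + |3.5-15.1| = 25.7 + 11.6 = 37.3

37.3


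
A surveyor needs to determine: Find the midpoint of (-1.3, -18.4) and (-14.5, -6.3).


M = (((-1.3)+(-14.5))/2, ((-18.4)+(-6.3))/2)
= (-7.9, -12.35)

(-7.9, -12.35)


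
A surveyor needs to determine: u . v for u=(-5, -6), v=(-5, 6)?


u . v = u_x*v_x + u_y*v_y = (-5)*(-5) + (-6)*6
= 25 + (-36) = -11

-11


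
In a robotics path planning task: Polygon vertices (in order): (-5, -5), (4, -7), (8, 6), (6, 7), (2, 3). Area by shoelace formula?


Shoelace sum: ((-5)*(-7) - 4*(-5)) + (4*6 - 8*(-7)) + (8*7 - 6*6) + (6*3 - 2*7) + (2*(-5) - (-5)*3)
= 164
Area = |164|/2 = 82

82


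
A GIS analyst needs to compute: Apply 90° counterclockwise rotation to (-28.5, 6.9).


90° CCW: (x,y) -> (-y, x)
(-28.5,6.9) -> (-6.9, -28.5)

(-6.9, -28.5)


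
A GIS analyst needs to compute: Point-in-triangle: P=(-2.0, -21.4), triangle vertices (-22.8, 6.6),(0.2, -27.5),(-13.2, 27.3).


Cross products: AB x AP = 65.28, BC x BP = 38.82, CA x CP = 699.36
All same sign? yes

Yes, inside


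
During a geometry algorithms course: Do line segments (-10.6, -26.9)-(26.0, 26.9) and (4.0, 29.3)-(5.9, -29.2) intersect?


Cross products: d1=-960.88, d2=1282.44, d3=1271.44, d4=-971.88
d1*d2 < 0 and d3*d4 < 0? yes

Yes, they intersect


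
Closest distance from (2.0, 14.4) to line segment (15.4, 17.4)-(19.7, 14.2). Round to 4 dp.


Project P onto AB: t = 0 (clamped to [0,1])
Closest point on segment: (15.4, 17.4)
Distance: 13.7317

13.7317


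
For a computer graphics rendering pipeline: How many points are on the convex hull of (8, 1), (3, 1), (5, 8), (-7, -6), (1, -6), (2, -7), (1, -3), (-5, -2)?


Convex hull vertices (CCW): (-7, -6), (2, -7), (8, 1), (5, 8), (-5, -2)
Count = 5

5


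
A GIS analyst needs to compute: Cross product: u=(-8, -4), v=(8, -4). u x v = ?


u x v = u_x*v_y - u_y*v_x = (-8)*(-4) - (-4)*8
= 32 - (-32) = 64

64


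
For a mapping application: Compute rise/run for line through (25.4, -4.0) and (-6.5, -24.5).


slope = (y2-y1)/(x2-x1) = ((-24.5)-(-4))/((-6.5)-25.4) = (-20.5)/(-31.9) = 0.6426

0.6426


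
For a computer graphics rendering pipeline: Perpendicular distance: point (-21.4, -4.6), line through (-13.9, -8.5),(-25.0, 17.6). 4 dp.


|cross product| = 152.46
|line direction| = sqrt(804.42) = 28.3623
Distance = 152.46/sqrt(804.42) = 5.3754

5.3754


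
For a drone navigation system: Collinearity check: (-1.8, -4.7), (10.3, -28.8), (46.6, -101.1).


Cross product: (10.3-(-1.8))*((-101.1)-(-4.7)) - ((-28.8)-(-4.7))*(46.6-(-1.8))
= 0

Yes, collinear


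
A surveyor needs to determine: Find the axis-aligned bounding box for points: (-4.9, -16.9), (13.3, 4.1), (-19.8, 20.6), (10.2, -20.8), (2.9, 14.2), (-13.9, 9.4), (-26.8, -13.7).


x range: [-26.8, 13.3]
y range: [-20.8, 20.6]
Bounding box: (-26.8,-20.8) to (13.3,20.6)

(-26.8,-20.8) to (13.3,20.6)


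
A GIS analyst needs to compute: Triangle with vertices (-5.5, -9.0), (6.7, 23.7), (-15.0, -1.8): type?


Side lengths squared: AB^2=1218.13, BC^2=1121.14, CA^2=142.09
Sorted: [142.09, 1121.14, 1218.13]
By sides: Scalene, By angles: Acute

Scalene, Acute


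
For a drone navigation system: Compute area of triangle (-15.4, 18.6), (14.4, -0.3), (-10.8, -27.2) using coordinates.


Area = |x_A(y_B-y_C) + x_B(y_C-y_A) + x_C(y_A-y_B)|/2
= |(-414.26) + (-659.52) + (-204.12)|/2
= 1277.9/2 = 638.95

638.95


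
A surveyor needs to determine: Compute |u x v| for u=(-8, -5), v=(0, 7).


|u x v| = |(-8)*7 - (-5)*0|
= |(-56) - 0| = 56

56


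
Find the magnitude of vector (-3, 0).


|u| = sqrt((-3)^2 + 0^2) = sqrt(9) = 3

3


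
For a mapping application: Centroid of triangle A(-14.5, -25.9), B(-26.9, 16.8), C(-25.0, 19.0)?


Centroid = ((x_A+x_B+x_C)/3, (y_A+y_B+y_C)/3)
= (((-14.5)+(-26.9)+(-25))/3, ((-25.9)+16.8+19)/3)
= (-22.1333, 3.3)

(-22.1333, 3.3)


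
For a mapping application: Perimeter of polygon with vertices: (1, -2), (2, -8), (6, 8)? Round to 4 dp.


Sides: (1, -2)->(2, -8): sqrt(37) = 6.082763, (2, -8)->(6, 8): sqrt(272) = 16.492423, (6, 8)->(1, -2): sqrt(125) = 11.18034
Sum = 33.755526
Perimeter = 33.7555

33.7555


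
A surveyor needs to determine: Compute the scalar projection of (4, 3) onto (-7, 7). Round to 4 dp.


u.v = -7, |v| = sqrt(98) = 9.8995
Scalar projection = u.v / |v| = -7 / sqrt(98) = -0.7071

-0.7071


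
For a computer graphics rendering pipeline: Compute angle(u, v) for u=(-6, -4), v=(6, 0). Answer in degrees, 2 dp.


u.v = -36, |u| = sqrt(52) = 7.2111, |v| = sqrt(36) = 6
cos(theta) = u.v/(|u||v|) = -36/sqrt(1872) = -0.83205
theta = acos(-0.83205) = 146.31 degrees

146.31 degrees


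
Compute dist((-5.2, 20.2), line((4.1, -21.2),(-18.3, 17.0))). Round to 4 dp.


|cross product| = 572.1
|line direction| = sqrt(1961) = 44.2832
Distance = 572.1/sqrt(1961) = 12.9191

12.9191


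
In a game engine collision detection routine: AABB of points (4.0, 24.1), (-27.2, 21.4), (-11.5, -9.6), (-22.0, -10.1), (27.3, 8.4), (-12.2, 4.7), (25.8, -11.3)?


x range: [-27.2, 27.3]
y range: [-11.3, 24.1]
Bounding box: (-27.2,-11.3) to (27.3,24.1)

(-27.2,-11.3) to (27.3,24.1)


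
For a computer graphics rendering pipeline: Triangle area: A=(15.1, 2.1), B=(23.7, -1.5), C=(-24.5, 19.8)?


Area = |x_A(y_B-y_C) + x_B(y_C-y_A) + x_C(y_A-y_B)|/2
= |(-321.63) + 419.49 + (-88.2)|/2
= 9.66/2 = 4.83

4.83


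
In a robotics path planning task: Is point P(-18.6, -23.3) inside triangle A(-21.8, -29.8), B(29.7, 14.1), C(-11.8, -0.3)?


Cross products: AB x AP = 194.27, BC x BP = 856.58, CA x CP = 29.4
All same sign? yes

Yes, inside


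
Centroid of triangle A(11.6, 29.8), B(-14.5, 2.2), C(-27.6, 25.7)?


Centroid = ((x_A+x_B+x_C)/3, (y_A+y_B+y_C)/3)
= ((11.6+(-14.5)+(-27.6))/3, (29.8+2.2+25.7)/3)
= (-10.1667, 19.2333)

(-10.1667, 19.2333)


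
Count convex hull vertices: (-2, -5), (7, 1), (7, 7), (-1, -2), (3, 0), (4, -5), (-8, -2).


Convex hull vertices (CCW): (-8, -2), (-2, -5), (4, -5), (7, 1), (7, 7)
Count = 5

5


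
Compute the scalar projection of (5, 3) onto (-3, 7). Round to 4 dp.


u.v = 6, |v| = sqrt(58) = 7.6158
Scalar projection = u.v / |v| = 6 / sqrt(58) = 0.7878

0.7878


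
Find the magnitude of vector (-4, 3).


|u| = sqrt((-4)^2 + 3^2) = sqrt(25) = 5

5


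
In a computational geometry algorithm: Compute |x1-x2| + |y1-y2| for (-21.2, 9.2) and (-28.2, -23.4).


|(-21.2)-(-28.2)| + |9.2-(-23.4)| = 7 + 32.6 = 39.6

39.6


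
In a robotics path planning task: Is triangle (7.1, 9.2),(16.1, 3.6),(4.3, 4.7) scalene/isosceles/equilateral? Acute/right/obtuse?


Side lengths squared: AB^2=112.36, BC^2=140.45, CA^2=28.09
Sorted: [28.09, 112.36, 140.45]
By sides: Scalene, By angles: Right

Scalene, Right


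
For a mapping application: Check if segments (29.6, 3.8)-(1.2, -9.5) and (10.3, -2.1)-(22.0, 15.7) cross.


Cross products: d1=-274.51, d2=75.4, d3=-89.13, d4=-439.04
d1*d2 < 0 and d3*d4 < 0? no

No, they don't intersect


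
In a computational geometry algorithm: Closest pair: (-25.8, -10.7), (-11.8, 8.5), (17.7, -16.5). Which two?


d(P0,P1) = 23.7622, d(P0,P2) = 43.885, d(P1,P2) = 38.6685
Closest: P0 and P1

Closest pair: (-25.8, -10.7) and (-11.8, 8.5), distance = 23.7622


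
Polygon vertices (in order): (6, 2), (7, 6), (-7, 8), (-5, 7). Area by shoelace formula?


Shoelace sum: (6*6 - 7*2) + (7*8 - (-7)*6) + ((-7)*7 - (-5)*8) + ((-5)*2 - 6*7)
= 59
Area = |59|/2 = 29.5

29.5


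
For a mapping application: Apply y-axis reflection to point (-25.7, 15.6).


Reflection over y-axis: (x,y) -> (-x,y)
(-25.7, 15.6) -> (25.7, 15.6)

(25.7, 15.6)


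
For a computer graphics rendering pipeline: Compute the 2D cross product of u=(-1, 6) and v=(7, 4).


u x v = u_x*v_y - u_y*v_x = (-1)*4 - 6*7
= (-4) - 42 = -46

-46


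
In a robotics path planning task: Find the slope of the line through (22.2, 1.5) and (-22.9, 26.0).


slope = (y2-y1)/(x2-x1) = (26-1.5)/((-22.9)-22.2) = 24.5/(-45.1) = -0.5432

-0.5432


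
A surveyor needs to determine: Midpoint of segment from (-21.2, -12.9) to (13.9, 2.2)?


M = (((-21.2)+13.9)/2, ((-12.9)+2.2)/2)
= (-3.65, -5.35)

(-3.65, -5.35)


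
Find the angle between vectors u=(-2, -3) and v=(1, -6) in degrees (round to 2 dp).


u.v = 16, |u| = sqrt(13) = 3.6056, |v| = sqrt(37) = 6.0828
cos(theta) = u.v/(|u||v|) = 16/sqrt(481) = 0.729537
theta = acos(0.729537) = 43.15 degrees

43.15 degrees


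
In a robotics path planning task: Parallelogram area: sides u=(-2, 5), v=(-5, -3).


|u x v| = |(-2)*(-3) - 5*(-5)|
= |6 - (-25)| = 31

31


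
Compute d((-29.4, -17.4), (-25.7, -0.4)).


dx=3.7, dy=17
d^2 = 3.7^2 + 17^2 = 302.69
d = sqrt(302.69) = 17.398

17.398


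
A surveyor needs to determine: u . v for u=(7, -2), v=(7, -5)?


u . v = u_x*v_x + u_y*v_y = 7*7 + (-2)*(-5)
= 49 + 10 = 59

59


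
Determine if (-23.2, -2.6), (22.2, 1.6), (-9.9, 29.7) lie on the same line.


Cross product: (22.2-(-23.2))*(29.7-(-2.6)) - (1.6-(-2.6))*((-9.9)-(-23.2))
= 1410.56

No, not collinear


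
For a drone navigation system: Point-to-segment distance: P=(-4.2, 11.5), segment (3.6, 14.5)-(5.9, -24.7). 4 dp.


Project P onto AB: t = 0.0646 (clamped to [0,1])
Closest point on segment: (3.7487, 11.9664)
Distance: 7.9623

7.9623


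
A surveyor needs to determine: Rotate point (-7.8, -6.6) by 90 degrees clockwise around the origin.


90° CW: (x,y) -> (y, -x)
(-7.8,-6.6) -> (-6.6, 7.8)

(-6.6, 7.8)


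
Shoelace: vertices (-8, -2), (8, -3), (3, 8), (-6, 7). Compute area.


Shoelace sum: ((-8)*(-3) - 8*(-2)) + (8*8 - 3*(-3)) + (3*7 - (-6)*8) + ((-6)*(-2) - (-8)*7)
= 250
Area = |250|/2 = 125

125


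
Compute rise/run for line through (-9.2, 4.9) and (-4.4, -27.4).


slope = (y2-y1)/(x2-x1) = ((-27.4)-4.9)/((-4.4)-(-9.2)) = (-32.3)/4.8 = -6.7292

-6.7292


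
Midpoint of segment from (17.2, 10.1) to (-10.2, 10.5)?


M = ((17.2+(-10.2))/2, (10.1+10.5)/2)
= (3.5, 10.3)

(3.5, 10.3)


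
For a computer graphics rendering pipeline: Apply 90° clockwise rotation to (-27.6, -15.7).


90° CW: (x,y) -> (y, -x)
(-27.6,-15.7) -> (-15.7, 27.6)

(-15.7, 27.6)


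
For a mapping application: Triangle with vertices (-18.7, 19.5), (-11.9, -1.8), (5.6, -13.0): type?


Side lengths squared: AB^2=499.93, BC^2=431.69, CA^2=1646.74
Sorted: [431.69, 499.93, 1646.74]
By sides: Scalene, By angles: Obtuse

Scalene, Obtuse


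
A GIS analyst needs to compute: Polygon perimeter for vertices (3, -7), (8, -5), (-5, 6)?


Sides: (3, -7)->(8, -5): sqrt(29) = 5.385165, (8, -5)->(-5, 6): sqrt(290) = 17.029386, (-5, 6)->(3, -7): sqrt(233) = 15.264338
Sum = 37.678889
Perimeter = 37.6789

37.6789


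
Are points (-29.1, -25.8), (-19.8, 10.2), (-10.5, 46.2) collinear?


Cross product: ((-19.8)-(-29.1))*(46.2-(-25.8)) - (10.2-(-25.8))*((-10.5)-(-29.1))
= 0

Yes, collinear


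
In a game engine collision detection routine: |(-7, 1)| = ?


|u| = sqrt((-7)^2 + 1^2) = sqrt(50) = 7.0711

7.0711


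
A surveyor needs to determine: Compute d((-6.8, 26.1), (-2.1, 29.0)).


dx=4.7, dy=2.9
d^2 = 4.7^2 + 2.9^2 = 30.5
d = sqrt(30.5) = 5.5227

5.5227


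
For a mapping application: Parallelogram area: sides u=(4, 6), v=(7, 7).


|u x v| = |4*7 - 6*7|
= |28 - 42| = 14

14


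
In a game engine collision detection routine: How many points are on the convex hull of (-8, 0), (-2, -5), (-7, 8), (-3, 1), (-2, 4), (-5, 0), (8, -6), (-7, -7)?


Convex hull vertices (CCW): (-8, 0), (-7, -7), (8, -6), (-2, 4), (-7, 8)
Count = 5

5


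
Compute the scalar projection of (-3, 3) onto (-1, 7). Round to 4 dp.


u.v = 24, |v| = sqrt(50) = 7.0711
Scalar projection = u.v / |v| = 24 / sqrt(50) = 3.3941

3.3941


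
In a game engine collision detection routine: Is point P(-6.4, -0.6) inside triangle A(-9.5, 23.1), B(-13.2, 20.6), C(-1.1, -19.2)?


Cross products: AB x AP = 95.44, BC x BP = 14.12, CA x CP = 67.95
All same sign? yes

Yes, inside


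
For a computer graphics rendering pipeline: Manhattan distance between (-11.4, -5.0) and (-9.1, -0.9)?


|(-11.4)-(-9.1)| + |(-5)-(-0.9)| = 2.3 + 4.1 = 6.4

6.4


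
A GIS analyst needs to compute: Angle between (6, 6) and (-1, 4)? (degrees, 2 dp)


u.v = 18, |u| = sqrt(72) = 8.4853, |v| = sqrt(17) = 4.1231
cos(theta) = u.v/(|u||v|) = 18/sqrt(1224) = 0.514496
theta = acos(0.514496) = 59.04 degrees

59.04 degrees


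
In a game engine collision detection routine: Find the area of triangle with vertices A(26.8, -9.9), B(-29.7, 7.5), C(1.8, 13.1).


Area = |x_A(y_B-y_C) + x_B(y_C-y_A) + x_C(y_A-y_B)|/2
= |(-150.08) + (-683.1) + (-31.32)|/2
= 864.5/2 = 432.25

432.25


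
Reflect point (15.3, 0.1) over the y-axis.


Reflection over y-axis: (x,y) -> (-x,y)
(15.3, 0.1) -> (-15.3, 0.1)

(-15.3, 0.1)


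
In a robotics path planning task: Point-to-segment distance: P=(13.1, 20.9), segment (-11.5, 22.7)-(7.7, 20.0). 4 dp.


Project P onto AB: t = 1 (clamped to [0,1])
Closest point on segment: (7.7, 20)
Distance: 5.4745

5.4745


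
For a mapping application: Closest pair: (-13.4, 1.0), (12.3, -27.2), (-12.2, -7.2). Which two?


d(P0,P1) = 38.154, d(P0,P2) = 8.2873, d(P1,P2) = 31.6267
Closest: P0 and P2

Closest pair: (-13.4, 1.0) and (-12.2, -7.2), distance = 8.2873


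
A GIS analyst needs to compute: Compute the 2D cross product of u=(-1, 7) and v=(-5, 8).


u x v = u_x*v_y - u_y*v_x = (-1)*8 - 7*(-5)
= (-8) - (-35) = 27

27


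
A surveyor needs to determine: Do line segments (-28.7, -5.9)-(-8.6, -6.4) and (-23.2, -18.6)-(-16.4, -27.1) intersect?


Cross products: d1=39.61, d2=207.06, d3=-252.52, d4=-419.97
d1*d2 < 0 and d3*d4 < 0? no

No, they don't intersect


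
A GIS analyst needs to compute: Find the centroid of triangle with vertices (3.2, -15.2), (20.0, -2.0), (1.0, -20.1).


Centroid = ((x_A+x_B+x_C)/3, (y_A+y_B+y_C)/3)
= ((3.2+20+1)/3, ((-15.2)+(-2)+(-20.1))/3)
= (8.0667, -12.4333)

(8.0667, -12.4333)


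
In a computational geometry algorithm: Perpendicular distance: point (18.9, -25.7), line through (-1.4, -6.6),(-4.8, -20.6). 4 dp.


|cross product| = 349.14
|line direction| = sqrt(207.56) = 14.4069
Distance = 349.14/sqrt(207.56) = 24.2341

24.2341


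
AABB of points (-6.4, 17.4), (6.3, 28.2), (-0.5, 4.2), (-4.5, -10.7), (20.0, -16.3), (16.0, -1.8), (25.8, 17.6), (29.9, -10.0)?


x range: [-6.4, 29.9]
y range: [-16.3, 28.2]
Bounding box: (-6.4,-16.3) to (29.9,28.2)

(-6.4,-16.3) to (29.9,28.2)


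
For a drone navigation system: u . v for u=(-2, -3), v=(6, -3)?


u . v = u_x*v_x + u_y*v_y = (-2)*6 + (-3)*(-3)
= (-12) + 9 = -3

-3


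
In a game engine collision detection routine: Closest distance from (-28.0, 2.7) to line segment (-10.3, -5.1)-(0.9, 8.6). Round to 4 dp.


Project P onto AB: t = 0 (clamped to [0,1])
Closest point on segment: (-10.3, -5.1)
Distance: 19.3424

19.3424


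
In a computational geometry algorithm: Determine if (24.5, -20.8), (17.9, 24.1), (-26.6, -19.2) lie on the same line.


Cross product: (17.9-24.5)*((-19.2)-(-20.8)) - (24.1-(-20.8))*((-26.6)-24.5)
= 2283.83

No, not collinear


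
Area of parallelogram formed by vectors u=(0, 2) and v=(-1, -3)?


|u x v| = |0*(-3) - 2*(-1)|
= |0 - (-2)| = 2

2


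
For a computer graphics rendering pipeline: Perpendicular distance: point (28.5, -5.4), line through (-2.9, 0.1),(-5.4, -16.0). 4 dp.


|cross product| = 519.29
|line direction| = sqrt(265.46) = 16.2929
Distance = 519.29/sqrt(265.46) = 31.8721

31.8721


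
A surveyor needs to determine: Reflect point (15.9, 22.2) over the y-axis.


Reflection over y-axis: (x,y) -> (-x,y)
(15.9, 22.2) -> (-15.9, 22.2)

(-15.9, 22.2)


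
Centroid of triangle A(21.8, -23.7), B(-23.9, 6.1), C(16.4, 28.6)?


Centroid = ((x_A+x_B+x_C)/3, (y_A+y_B+y_C)/3)
= ((21.8+(-23.9)+16.4)/3, ((-23.7)+6.1+28.6)/3)
= (4.7667, 3.6667)

(4.7667, 3.6667)


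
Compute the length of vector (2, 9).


|u| = sqrt(2^2 + 9^2) = sqrt(85) = 9.2195

9.2195


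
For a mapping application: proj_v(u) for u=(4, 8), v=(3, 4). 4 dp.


u.v = 44, |v| = sqrt(25) = 5
Scalar projection = u.v / |v| = 44 / sqrt(25) = 8.8

8.8


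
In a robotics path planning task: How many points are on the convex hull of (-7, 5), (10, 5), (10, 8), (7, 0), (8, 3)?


Convex hull vertices (CCW): (-7, 5), (7, 0), (10, 5), (10, 8)
Count = 4

4


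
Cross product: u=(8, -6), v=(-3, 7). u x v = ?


u x v = u_x*v_y - u_y*v_x = 8*7 - (-6)*(-3)
= 56 - 18 = 38

38


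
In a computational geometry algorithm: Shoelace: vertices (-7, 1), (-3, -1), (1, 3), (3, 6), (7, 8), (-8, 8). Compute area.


Shoelace sum: ((-7)*(-1) - (-3)*1) + ((-3)*3 - 1*(-1)) + (1*6 - 3*3) + (3*8 - 7*6) + (7*8 - (-8)*8) + ((-8)*1 - (-7)*8)
= 149
Area = |149|/2 = 74.5

74.5


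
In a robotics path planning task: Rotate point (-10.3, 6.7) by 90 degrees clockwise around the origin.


90° CW: (x,y) -> (y, -x)
(-10.3,6.7) -> (6.7, 10.3)

(6.7, 10.3)


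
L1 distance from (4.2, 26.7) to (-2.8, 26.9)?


|4.2-(-2.8)| + |26.7-26.9| = 7 + 0.2 = 7.2

7.2


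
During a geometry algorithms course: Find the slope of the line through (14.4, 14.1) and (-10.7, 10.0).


slope = (y2-y1)/(x2-x1) = (10-14.1)/((-10.7)-14.4) = (-4.1)/(-25.1) = 0.1633

0.1633


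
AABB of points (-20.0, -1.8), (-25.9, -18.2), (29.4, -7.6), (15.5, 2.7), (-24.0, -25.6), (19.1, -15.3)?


x range: [-25.9, 29.4]
y range: [-25.6, 2.7]
Bounding box: (-25.9,-25.6) to (29.4,2.7)

(-25.9,-25.6) to (29.4,2.7)


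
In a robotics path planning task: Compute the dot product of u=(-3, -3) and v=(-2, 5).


u . v = u_x*v_x + u_y*v_y = (-3)*(-2) + (-3)*5
= 6 + (-15) = -9

-9


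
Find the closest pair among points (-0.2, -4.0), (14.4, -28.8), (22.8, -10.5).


d(P0,P1) = 28.7785, d(P0,P2) = 23.9008, d(P1,P2) = 20.1358
Closest: P1 and P2

Closest pair: (14.4, -28.8) and (22.8, -10.5), distance = 20.1358


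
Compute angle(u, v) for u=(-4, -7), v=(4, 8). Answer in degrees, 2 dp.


u.v = -72, |u| = sqrt(65) = 8.0623, |v| = sqrt(80) = 8.9443
cos(theta) = u.v/(|u||v|) = -72/sqrt(5200) = -0.99846
theta = acos(-0.99846) = 176.82 degrees

176.82 degrees


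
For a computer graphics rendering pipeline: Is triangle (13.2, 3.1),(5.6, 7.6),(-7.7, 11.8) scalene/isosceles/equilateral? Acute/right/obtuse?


Side lengths squared: AB^2=78.01, BC^2=194.53, CA^2=512.5
Sorted: [78.01, 194.53, 512.5]
By sides: Scalene, By angles: Obtuse

Scalene, Obtuse


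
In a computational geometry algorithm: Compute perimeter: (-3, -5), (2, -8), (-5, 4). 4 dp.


Sides: (-3, -5)->(2, -8): sqrt(34) = 5.830952, (2, -8)->(-5, 4): sqrt(193) = 13.892444, (-5, 4)->(-3, -5): sqrt(85) = 9.219544
Sum = 28.94294
Perimeter = 28.9429

28.9429


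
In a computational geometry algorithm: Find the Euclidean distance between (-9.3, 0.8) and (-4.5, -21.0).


dx=4.8, dy=-21.8
d^2 = 4.8^2 + (-21.8)^2 = 498.28
d = sqrt(498.28) = 22.3222

22.3222


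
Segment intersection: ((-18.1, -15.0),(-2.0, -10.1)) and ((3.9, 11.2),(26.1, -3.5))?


Cross products: d1=-905.04, d2=-559.59, d3=314.02, d4=-31.43
d1*d2 < 0 and d3*d4 < 0? no

No, they don't intersect


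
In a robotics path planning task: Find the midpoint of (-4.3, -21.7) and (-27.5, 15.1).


M = (((-4.3)+(-27.5))/2, ((-21.7)+15.1)/2)
= (-15.9, -3.3)

(-15.9, -3.3)


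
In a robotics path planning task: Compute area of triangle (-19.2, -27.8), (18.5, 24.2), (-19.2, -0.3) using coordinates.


Area = |x_A(y_B-y_C) + x_B(y_C-y_A) + x_C(y_A-y_B)|/2
= |(-470.4) + 508.75 + 998.4|/2
= 1036.75/2 = 518.375

518.375


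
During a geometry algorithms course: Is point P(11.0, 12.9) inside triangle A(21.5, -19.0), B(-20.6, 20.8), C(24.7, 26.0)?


Cross products: AB x AP = -925.09, BC x BP = -522.19, CA x CP = -574.58
All same sign? yes

Yes, inside


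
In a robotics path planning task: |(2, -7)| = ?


|u| = sqrt(2^2 + (-7)^2) = sqrt(53) = 7.2801

7.2801


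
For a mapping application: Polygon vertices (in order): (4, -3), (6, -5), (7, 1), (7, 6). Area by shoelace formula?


Shoelace sum: (4*(-5) - 6*(-3)) + (6*1 - 7*(-5)) + (7*6 - 7*1) + (7*(-3) - 4*6)
= 29
Area = |29|/2 = 14.5

14.5


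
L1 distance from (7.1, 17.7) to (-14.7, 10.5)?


|7.1-(-14.7)| + |17.7-10.5| = 21.8 + 7.2 = 29

29


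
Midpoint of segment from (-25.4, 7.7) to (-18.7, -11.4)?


M = (((-25.4)+(-18.7))/2, (7.7+(-11.4))/2)
= (-22.05, -1.85)

(-22.05, -1.85)


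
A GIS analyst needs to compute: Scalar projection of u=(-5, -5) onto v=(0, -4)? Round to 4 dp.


u.v = 20, |v| = sqrt(16) = 4
Scalar projection = u.v / |v| = 20 / sqrt(16) = 5

5


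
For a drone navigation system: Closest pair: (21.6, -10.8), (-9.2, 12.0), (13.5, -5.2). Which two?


d(P0,P1) = 38.3208, d(P0,P2) = 9.8473, d(P1,P2) = 28.4803
Closest: P0 and P2

Closest pair: (21.6, -10.8) and (13.5, -5.2), distance = 9.8473


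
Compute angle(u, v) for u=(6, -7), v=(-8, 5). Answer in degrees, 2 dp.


u.v = -83, |u| = sqrt(85) = 9.2195, |v| = sqrt(89) = 9.434
cos(theta) = u.v/(|u||v|) = -83/sqrt(7565) = -0.954275
theta = acos(-0.954275) = 162.61 degrees

162.61 degrees


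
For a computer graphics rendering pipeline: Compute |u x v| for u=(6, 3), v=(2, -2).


|u x v| = |6*(-2) - 3*2|
= |(-12) - 6| = 18

18


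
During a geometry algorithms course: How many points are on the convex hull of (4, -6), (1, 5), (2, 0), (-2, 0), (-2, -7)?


Convex hull vertices (CCW): (-2, -7), (4, -6), (1, 5), (-2, 0)
Count = 4

4


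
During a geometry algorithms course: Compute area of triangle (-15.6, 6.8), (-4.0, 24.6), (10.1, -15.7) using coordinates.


Area = |x_A(y_B-y_C) + x_B(y_C-y_A) + x_C(y_A-y_B)|/2
= |(-628.68) + 90 + (-179.78)|/2
= 718.46/2 = 359.23

359.23


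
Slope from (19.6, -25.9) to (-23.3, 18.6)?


slope = (y2-y1)/(x2-x1) = (18.6-(-25.9))/((-23.3)-19.6) = 44.5/(-42.9) = -1.0373

-1.0373


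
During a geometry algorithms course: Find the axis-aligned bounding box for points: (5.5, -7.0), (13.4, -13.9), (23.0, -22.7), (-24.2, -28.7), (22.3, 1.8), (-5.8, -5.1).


x range: [-24.2, 23]
y range: [-28.7, 1.8]
Bounding box: (-24.2,-28.7) to (23,1.8)

(-24.2,-28.7) to (23,1.8)


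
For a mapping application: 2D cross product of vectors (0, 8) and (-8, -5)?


u x v = u_x*v_y - u_y*v_x = 0*(-5) - 8*(-8)
= 0 - (-64) = 64

64


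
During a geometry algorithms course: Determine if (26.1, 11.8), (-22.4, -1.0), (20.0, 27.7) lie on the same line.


Cross product: ((-22.4)-26.1)*(27.7-11.8) - ((-1)-11.8)*(20-26.1)
= -849.23

No, not collinear


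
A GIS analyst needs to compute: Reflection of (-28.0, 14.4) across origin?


Reflection over origin: (x,y) -> (-x,-y)
(-28, 14.4) -> (28, -14.4)

(28, -14.4)


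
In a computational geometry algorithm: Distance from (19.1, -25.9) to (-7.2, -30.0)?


dx=-26.3, dy=-4.1
d^2 = (-26.3)^2 + (-4.1)^2 = 708.5
d = sqrt(708.5) = 26.6177

26.6177


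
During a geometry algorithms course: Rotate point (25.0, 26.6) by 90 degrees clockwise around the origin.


90° CW: (x,y) -> (y, -x)
(25,26.6) -> (26.6, -25)

(26.6, -25)


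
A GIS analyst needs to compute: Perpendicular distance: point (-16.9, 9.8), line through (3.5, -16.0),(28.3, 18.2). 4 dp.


|cross product| = 1337.52
|line direction| = sqrt(1784.68) = 42.2455
Distance = 1337.52/sqrt(1784.68) = 31.6607

31.6607


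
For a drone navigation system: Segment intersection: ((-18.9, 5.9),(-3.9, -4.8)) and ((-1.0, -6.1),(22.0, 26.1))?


Cross products: d1=852.38, d2=123.28, d3=11.53, d4=740.63
d1*d2 < 0 and d3*d4 < 0? no

No, they don't intersect


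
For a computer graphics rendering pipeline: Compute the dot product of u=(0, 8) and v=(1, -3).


u . v = u_x*v_x + u_y*v_y = 0*1 + 8*(-3)
= 0 + (-24) = -24

-24


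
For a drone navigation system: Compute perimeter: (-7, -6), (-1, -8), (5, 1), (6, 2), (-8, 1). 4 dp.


Sides: (-7, -6)->(-1, -8): sqrt(40) = 6.324555, (-1, -8)->(5, 1): sqrt(117) = 10.816654, (5, 1)->(6, 2): sqrt(2) = 1.414214, (6, 2)->(-8, 1): sqrt(197) = 14.035669, (-8, 1)->(-7, -6): sqrt(50) = 7.071068
Sum = 39.66216
Perimeter = 39.6622

39.6622


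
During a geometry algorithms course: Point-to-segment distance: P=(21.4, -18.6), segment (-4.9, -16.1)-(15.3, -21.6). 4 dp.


Project P onto AB: t = 1 (clamped to [0,1])
Closest point on segment: (15.3, -21.6)
Distance: 6.7978

6.7978


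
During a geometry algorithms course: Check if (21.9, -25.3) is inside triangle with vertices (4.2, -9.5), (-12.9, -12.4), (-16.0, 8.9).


Cross products: AB x AP = 321.51, BC x BP = -701.25, CA x CP = 6.52
All same sign? no

No, outside
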